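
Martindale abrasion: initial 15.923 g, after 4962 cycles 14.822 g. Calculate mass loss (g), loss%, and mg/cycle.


Mass loss = 1.101 g
Loss = 6.91%
Rate = 0.222 mg/cycle

Loss = 15.923 - 14.822 = 1.101 g
Loss% = 1.101 / 15.923 x 100 = 6.91%
Rate = 1.101 / 4962 x 1000 = 0.222 mg/cycle


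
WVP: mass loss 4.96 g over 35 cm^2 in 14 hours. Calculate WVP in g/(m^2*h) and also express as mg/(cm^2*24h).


WVP = 4.96 / (35 x 14) x 10000 = 101.22 g/(m^2*h)
Mass loss in mg = 4.96 x 1000 = 4960 mg
Per cm^2 per 24h in mg: 4960 x 24 / (35 x 14) = 119040 / 490 = 242.94 mg/(cm^2*24h)


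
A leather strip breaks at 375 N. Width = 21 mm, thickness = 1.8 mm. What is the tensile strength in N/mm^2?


Cross-sectional area = 21 x 1.8 = 37.8 mm^2
Tensile strength = 375 / 37.8 = 9.92 N/mm^2


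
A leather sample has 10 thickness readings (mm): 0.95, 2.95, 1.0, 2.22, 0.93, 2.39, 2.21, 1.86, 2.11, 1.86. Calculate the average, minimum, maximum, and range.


Average = 1.85 mm
Min = 0.93 mm
Max = 2.95 mm
Range = 2.02 mm

Sum = 18.48
Average = 18.48 / 10 = 1.85 mm
Minimum = 0.93 mm
Maximum = 2.95 mm
Range = 2.95 - 0.93 = 2.02 mm


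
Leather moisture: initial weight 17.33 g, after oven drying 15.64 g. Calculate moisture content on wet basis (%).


9.8%


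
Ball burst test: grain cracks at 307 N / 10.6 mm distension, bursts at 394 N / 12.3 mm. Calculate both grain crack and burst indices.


Crack index = 29.0 N/mm
Burst index = 32.0 N/mm


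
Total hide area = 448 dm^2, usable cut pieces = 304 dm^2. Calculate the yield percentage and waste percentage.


Yield = 67.9%
Waste = 32.1%


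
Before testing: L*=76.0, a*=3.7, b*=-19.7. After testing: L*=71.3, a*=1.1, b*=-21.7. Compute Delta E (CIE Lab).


Delta E = 5.73

dL = 71.3 - 76.0 = -4.7
da = 1.1 - 3.7 = -2.6
db = -21.7 - (-19.7) = -2.0
dE = sqrt((-4.7)^2 + (-2.6)^2 + (-2.0)^2) = 5.73


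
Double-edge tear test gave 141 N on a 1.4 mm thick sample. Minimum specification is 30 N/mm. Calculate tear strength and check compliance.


Tear strength = 100.7 N/mm
Compliant: Yes

Tear strength = 141 / 1.4 = 100.7 N/mm
Required minimum = 30 N/mm
Compliant: Yes


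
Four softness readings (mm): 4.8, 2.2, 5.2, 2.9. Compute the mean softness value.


3.78 mm


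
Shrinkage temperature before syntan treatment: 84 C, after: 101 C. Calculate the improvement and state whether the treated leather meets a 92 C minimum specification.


Improvement = 17 C
Meets 92 C spec: Yes

Improvement = 101 - 84 = 17 C
Spec check: 101 C >= 92 C? Yes


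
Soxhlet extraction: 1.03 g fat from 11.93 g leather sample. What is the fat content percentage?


8.6%


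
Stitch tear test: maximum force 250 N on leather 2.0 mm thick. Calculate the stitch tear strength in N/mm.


Stitch tear strength = force / thickness
STS = 250 / 2.0 = 125.0 N/mm


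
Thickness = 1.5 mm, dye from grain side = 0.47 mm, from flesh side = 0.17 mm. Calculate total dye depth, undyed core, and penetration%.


Total dyed = 0.64 mm
Undyed core = 0.86 mm
Penetration = 42.7%

Total dyed = 0.47 + 0.17 = 0.64 mm
Undyed core = 1.5 - 0.64 = 0.86 mm
Penetration = 0.64 / 1.5 x 100 = 42.7%


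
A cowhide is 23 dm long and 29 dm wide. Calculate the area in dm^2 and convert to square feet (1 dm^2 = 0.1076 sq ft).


667 dm^2
71.77 sq ft

Area = 23 x 29 = 667 dm^2
Conversion: 667 x 0.1076 = 71.77 sq ft


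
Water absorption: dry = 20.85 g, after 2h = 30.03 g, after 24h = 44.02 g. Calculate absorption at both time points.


WA (2h) = (30.03 - 20.85) / 20.85 x 100 = 44.0%
WA (24h) = (44.02 - 20.85) / 20.85 x 100 = 111.1%


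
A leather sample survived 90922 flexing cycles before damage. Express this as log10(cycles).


4.96

log10(90922) = 4.96


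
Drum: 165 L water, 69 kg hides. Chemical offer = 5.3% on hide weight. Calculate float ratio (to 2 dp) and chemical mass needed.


Float ratio = 165 / 69 = 2.39
Chemical = 69 x 5.3 / 100 = 3.657 kg


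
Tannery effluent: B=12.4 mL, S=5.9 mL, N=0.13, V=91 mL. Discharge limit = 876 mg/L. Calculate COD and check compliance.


COD = (12.4 - 5.9) x 0.13 x 8000 / 91 = 74.3 mg/L
Limit: 876 mg/L
Compliant: Yes


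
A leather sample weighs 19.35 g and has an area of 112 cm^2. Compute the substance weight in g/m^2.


1727.7 g/m^2

Substance weight = mass / area x 10000
SW = 19.35 / 112 x 10000
SW = 1727.7 g/m^2


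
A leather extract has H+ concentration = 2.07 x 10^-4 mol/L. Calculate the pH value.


pH = -log10[H+]
pH = -log10(2.07 x 10^-4) = 3.68


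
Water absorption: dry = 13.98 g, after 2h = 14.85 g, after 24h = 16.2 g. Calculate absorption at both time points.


2h absorption = 6.2%
24h absorption = 15.9%

WA (2h) = (14.85 - 13.98) / 13.98 x 100 = 6.2%
WA (24h) = (16.2 - 13.98) / 13.98 x 100 = 15.9%


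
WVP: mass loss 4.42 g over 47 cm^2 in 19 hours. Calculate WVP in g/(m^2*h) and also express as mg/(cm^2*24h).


WVP = 4.42 / (47 x 19) x 10000 = 49.50 g/(m^2*h)
Mass loss in mg = 4.42 x 1000 = 4420 mg
Per cm^2 per 24h in mg: 4420 x 24 / (47 x 19) = 106080 / 893 = 118.79 mg/(cm^2*24h)


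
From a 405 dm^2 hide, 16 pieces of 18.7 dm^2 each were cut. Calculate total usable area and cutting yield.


Total usable = 16 x 18.7 = 299.2 dm^2
Yield = 299.2 / 405 x 100 = 73.9%


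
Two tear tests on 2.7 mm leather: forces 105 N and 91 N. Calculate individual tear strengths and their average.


Tear 1 = 38.9 N/mm
Tear 2 = 33.7 N/mm
Average = 36.3 N/mm


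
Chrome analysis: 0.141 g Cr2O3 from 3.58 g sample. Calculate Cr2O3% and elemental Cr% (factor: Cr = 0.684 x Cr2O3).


Cr2O3 = 3.94%
Cr = 2.69%


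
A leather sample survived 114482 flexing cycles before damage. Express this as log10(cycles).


log10(114482) = 5.06


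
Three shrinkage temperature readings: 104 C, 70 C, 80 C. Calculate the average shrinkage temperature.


84.7 C


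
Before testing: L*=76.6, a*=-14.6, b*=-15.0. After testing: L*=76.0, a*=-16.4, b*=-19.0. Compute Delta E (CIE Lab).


Delta E = 4.43

dL = 76.0 - 76.6 = -0.6
da = -16.4 - (-14.6) = -1.8
db = -19.0 - (-15.0) = -4.0
dE = sqrt((-0.6)^2 + (-1.8)^2 + (-4.0)^2) = 4.43


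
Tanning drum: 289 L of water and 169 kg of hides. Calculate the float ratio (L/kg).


1.7


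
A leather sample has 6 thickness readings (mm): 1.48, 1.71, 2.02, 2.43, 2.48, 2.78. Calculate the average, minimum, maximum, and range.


Average = 2.15 mm
Min = 1.48 mm
Max = 2.78 mm
Range = 1.30 mm

Sum = 12.90
Average = 12.90 / 6 = 2.15 mm
Minimum = 1.48 mm
Maximum = 2.78 mm
Range = 2.78 - 1.48 = 1.30 mm


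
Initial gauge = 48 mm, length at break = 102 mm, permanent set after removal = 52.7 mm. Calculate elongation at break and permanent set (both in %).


Elongation at break = (102 - 48) / 48 x 100 = 112.5%
Permanent set = (52.7 - 48) / 48 x 100 = 9.8%


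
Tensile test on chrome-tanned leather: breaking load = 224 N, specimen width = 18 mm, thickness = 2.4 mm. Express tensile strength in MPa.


Cross-section = 18 x 2.4 = 43.2 mm^2
TS = 224 / 43.2 = 5.19 MPa
(1 N/mm^2 = 1 MPa)


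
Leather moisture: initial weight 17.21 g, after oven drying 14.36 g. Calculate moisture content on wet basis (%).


Moisture = 17.21 - 14.36 = 2.85 g
MC = 2.85 / 17.21 x 100 = 16.6%


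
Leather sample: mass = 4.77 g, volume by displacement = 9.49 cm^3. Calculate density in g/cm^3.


Density = mass / volume
Density = 4.77 / 9.49 = 0.503 g/cm^3


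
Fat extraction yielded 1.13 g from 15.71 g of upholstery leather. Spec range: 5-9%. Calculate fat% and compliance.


Fat% = 1.13 / 15.71 x 100 = 7.2%
Spec range: 5-9%
Compliant: Yes


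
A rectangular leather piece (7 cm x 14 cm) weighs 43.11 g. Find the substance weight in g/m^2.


4399.0 g/m^2

Area = 7 x 14 = 98 cm^2
SW = 43.11 / 98 x 10000 = 4399.0 g/m^2


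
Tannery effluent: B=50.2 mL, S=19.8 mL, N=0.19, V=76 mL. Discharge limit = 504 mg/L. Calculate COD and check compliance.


COD = 608.0 mg/L
Compliant: No

COD = (50.2 - 19.8) x 0.19 x 8000 / 76 = 608.0 mg/L
Limit: 504 mg/L
Compliant: No


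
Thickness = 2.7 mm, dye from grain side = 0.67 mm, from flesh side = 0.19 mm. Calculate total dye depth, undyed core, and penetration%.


Total dyed = 0.67 + 0.19 = 0.86 mm
Undyed core = 2.7 - 0.86 = 1.84 mm
Penetration = 0.86 / 2.7 x 100 = 31.9%


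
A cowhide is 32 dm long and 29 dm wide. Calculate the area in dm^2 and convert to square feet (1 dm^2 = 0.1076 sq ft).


Area = 32 x 29 = 928 dm^2
Conversion: 928 x 0.1076 = 99.85 sq ft


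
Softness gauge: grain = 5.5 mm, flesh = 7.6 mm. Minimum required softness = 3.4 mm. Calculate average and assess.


Average softness = 6.55 mm
Meets requirement: Yes

Average = (5.5 + 7.6) / 2 = 6.55 mm
Minimum = 3.4 mm
Meets requirement: Yes


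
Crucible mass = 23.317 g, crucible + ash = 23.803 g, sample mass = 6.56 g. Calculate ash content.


Ash mass = 23.803 - 23.317 = 0.486 g
Ash% = 0.486 / 6.56 x 100 = 7.41%


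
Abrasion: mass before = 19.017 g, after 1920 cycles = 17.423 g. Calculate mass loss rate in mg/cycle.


0.830 mg/cycle


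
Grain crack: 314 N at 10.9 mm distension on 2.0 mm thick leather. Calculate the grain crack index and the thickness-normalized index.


Crack index = 314 / 10.9 = 28.8 N/mm
Normalized = 28.8 / 2.0 = 14.4 N/mm per mm


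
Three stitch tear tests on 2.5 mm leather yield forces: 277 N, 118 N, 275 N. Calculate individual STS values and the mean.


STS1 = 110.8 N/mm
STS2 = 47.2 N/mm
STS3 = 110.0 N/mm
Mean = 89.3 N/mm


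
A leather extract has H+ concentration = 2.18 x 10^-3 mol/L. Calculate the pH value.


pH = 2.66

pH = -log10[H+]
pH = -log10(2.18 x 10^-3) = 2.66


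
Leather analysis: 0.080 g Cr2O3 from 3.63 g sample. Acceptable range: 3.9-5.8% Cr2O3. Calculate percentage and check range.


Cr2O3% = 0.080 / 3.63 x 100 = 2.20%
Acceptable range: 3.9 to 5.8%
Within range: No


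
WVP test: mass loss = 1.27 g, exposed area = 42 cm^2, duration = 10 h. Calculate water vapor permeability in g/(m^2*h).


30.24 g/(m^2*h)

WVP = mass_loss / (area x time) x 10000
WVP = 1.27 / (42 x 10) x 10000
WVP = 1.27 / 420 x 10000 = 30.24 g/(m^2*h)


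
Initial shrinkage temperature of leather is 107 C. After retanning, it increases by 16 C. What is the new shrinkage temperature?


New Ts = 107 + 16 = 123 C


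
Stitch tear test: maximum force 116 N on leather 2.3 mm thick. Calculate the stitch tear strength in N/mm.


Stitch tear strength = force / thickness
STS = 116 / 2.3 = 50.4 N/mm


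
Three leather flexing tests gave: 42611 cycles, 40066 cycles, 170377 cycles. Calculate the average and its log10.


Average = (42611 + 40066 + 170377) / 3 = 84351 cycles
log10(84351) = 4.93


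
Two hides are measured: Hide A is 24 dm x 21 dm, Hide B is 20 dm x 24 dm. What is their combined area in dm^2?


Hide A area = 24 x 21 = 504 dm^2
Hide B area = 20 x 24 = 480 dm^2
Total = 504 + 480 = 984 dm^2


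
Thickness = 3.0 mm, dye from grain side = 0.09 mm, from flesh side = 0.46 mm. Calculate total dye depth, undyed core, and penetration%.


Total dyed = 0.09 + 0.46 = 0.55 mm
Undyed core = 3.0 - 0.55 = 2.45 mm
Penetration = 0.55 / 3.0 x 100 = 18.3%


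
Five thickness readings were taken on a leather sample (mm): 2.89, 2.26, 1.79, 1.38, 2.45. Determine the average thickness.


Sum = 2.89 + 2.26 + 1.79 + 1.38 + 2.45 = 10.77
Average = 10.77 / 5 = 2.15 mm


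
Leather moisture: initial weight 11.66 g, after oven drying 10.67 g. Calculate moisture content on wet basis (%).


8.5%


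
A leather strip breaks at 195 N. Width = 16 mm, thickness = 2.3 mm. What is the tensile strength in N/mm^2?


Cross-sectional area = 16 x 2.3 = 36.8 mm^2
Tensile strength = 195 / 36.8 = 5.30 N/mm^2


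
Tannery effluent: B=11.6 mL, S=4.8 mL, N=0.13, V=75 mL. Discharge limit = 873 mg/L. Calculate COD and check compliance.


COD = (11.6 - 4.8) x 0.13 x 8000 / 75 = 94.3 mg/L
Limit: 873 mg/L
Compliant: Yes


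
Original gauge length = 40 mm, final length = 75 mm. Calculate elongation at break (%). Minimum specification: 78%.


Extension = 75 - 40 = 35 mm
Elongation = 35 / 40 x 100 = 87.5%
Minimum required: 78%
Meets specification: Yes


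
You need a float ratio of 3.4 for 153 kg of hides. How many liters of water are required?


Water = hide weight x target ratio
Water = 153 x 3.4 = 520.2 L


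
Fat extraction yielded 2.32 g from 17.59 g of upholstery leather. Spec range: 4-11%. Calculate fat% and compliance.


Fat content = 13.2%
Compliant: No

Fat% = 2.32 / 17.59 x 100 = 13.2%
Spec range: 4-11%
Compliant: No


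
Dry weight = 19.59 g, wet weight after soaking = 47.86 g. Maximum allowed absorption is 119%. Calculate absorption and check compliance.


WA = (47.86 - 19.59) / 19.59 x 100 = 144.3%
Maximum allowed: 119%
Compliant: No


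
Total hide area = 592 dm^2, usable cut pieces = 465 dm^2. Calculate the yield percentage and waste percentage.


Yield = 78.5%
Waste = 21.5%


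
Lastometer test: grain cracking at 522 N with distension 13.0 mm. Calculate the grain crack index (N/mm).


40.2 N/mm

Grain crack index = force / distension
Index = 522 / 13.0 = 40.2 N/mm


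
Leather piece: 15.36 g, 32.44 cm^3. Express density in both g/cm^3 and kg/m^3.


0.473 g/cm^3
473 kg/m^3


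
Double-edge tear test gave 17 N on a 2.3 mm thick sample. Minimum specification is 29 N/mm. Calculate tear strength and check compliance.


Tear strength = 17 / 2.3 = 7.4 N/mm
Required minimum = 29 N/mm
Compliant: No


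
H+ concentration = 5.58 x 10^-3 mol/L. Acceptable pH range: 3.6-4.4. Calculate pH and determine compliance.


pH = -log10(5.58 x 10^-3) = 2.25
Range: 3.6 to 4.4
Compliant: No


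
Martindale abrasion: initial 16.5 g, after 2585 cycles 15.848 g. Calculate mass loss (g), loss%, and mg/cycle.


Mass loss = 0.652 g
Loss = 3.95%
Rate = 0.252 mg/cycle


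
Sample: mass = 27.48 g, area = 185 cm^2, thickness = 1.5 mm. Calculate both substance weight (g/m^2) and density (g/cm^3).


Substance weight = 1485.4 g/m^2
Density = 0.990 g/cm^3


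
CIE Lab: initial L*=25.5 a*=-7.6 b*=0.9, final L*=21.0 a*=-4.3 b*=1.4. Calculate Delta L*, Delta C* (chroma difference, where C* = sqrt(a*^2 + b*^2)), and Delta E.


Delta L* = -4.5
Delta C* = -3.13
Delta E = 5.60

Delta L* = 21.0 - 25.5 = -4.5
C1* = sqrt((-7.6)^2 + (0.9)^2) = 7.653
C2* = sqrt((-4.3)^2 + (1.4)^2) = 4.522
Delta C* = 4.522 - 7.653 = -3.13
Delta E = sqrt((-4.5)^2 + (3.3)^2 + (0.5)^2) = 5.60


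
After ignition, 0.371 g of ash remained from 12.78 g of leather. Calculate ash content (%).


Ash% = 0.371 / 12.78 x 100
Ash% = 2.90%


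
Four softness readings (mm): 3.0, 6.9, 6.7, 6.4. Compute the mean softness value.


Sum = 3.0 + 6.9 + 6.7 + 6.4
Mean = 23.0 / 4 = 5.75 mm


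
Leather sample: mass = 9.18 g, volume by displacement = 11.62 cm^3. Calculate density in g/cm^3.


Density = mass / volume
Density = 9.18 / 11.62 = 0.790 g/cm^3


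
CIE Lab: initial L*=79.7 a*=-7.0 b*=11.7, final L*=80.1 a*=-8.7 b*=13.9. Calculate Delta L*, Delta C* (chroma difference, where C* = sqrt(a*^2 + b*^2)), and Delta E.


Delta L* = 0.4
Delta C* = 2.76
Delta E = 2.81

Delta L* = 80.1 - 79.7 = 0.4
C1* = sqrt((-7.0)^2 + (11.7)^2) = 13.634
C2* = sqrt((-8.7)^2 + (13.9)^2) = 16.398
Delta C* = 16.398 - 13.634 = 2.76
Delta E = sqrt((0.4)^2 + (-1.7)^2 + (2.2)^2) = 2.81


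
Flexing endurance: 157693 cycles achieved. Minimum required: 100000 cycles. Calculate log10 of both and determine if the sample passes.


log10(157693) = 5.20
log10(100000) = 5.00
Passes: Yes


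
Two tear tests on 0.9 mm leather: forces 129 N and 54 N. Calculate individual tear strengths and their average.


Tear 1 = 143.3 N/mm
Tear 2 = 60.0 N/mm
Average = 101.7 N/mm


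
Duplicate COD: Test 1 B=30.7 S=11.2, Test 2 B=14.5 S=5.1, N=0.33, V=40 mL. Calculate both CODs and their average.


COD1 = (30.7 - 11.2) x 0.33 x 8000 / 40 = 1287.0 mg/L
COD2 = (14.5 - 5.1) x 0.33 x 8000 / 40 = 620.4 mg/L
Average = (1287.0 + 620.4) / 2 = 953.7 mg/L


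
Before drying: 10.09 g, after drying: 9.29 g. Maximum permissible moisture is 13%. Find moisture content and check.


Moisture content = 7.9%
Acceptable: Yes


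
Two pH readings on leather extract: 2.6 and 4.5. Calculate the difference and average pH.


Difference = 1.9
Average pH = 3.55

Difference = |2.6 - 4.5| = 1.9
Average = (2.6 + 4.5) / 2 = 3.55


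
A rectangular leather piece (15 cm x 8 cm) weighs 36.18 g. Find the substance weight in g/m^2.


Area = 15 x 8 = 120 cm^2
SW = 36.18 / 120 x 10000 = 3015.0 g/m^2


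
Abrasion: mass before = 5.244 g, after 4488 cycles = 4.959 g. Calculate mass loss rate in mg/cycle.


0.064 mg/cycle


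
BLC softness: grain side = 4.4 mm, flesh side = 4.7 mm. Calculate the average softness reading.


4.55 mm


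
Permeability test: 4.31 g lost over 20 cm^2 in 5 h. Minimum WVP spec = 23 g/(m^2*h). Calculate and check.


WVP = 4.31 / (20 x 5) x 10000 = 431.00 g/(m^2*h)
Minimum: 23 g/(m^2*h)
Meets spec: Yes


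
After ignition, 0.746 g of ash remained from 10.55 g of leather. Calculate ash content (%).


7.07%


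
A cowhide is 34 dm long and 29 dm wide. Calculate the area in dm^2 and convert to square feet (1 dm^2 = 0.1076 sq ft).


Area = 34 x 29 = 986 dm^2
Conversion: 986 x 0.1076 = 106.09 sq ft


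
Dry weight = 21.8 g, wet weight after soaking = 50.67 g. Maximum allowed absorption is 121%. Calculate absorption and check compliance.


WA = (50.67 - 21.8) / 21.8 x 100 = 132.4%
Maximum allowed: 121%
Compliant: No


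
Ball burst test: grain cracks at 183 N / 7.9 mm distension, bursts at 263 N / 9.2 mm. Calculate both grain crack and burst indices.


Crack index = 23.2 N/mm
Burst index = 28.6 N/mm

Crack index = 183 / 7.9 = 23.2 N/mm
Burst index = 263 / 9.2 = 28.6 N/mm


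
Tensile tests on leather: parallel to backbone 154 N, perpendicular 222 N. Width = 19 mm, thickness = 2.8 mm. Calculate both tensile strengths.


Parallel = 2.89 N/mm^2
Perpendicular = 4.17 N/mm^2

Area = 19 x 2.8 = 53.2 mm^2
TS (parallel) = 154 / 53.2 = 2.89 N/mm^2
TS (perpendicular) = 222 / 53.2 = 4.17 N/mm^2


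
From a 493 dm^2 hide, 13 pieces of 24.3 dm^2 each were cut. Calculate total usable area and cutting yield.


Total usable = 13 x 24.3 = 315.9 dm^2
Yield = 315.9 / 493 x 100 = 64.1%


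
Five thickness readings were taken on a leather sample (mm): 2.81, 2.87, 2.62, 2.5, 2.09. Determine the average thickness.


2.58 mm


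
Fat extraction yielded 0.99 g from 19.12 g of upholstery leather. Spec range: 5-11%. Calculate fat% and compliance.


Fat% = 0.99 / 19.12 x 100 = 5.2%
Spec range: 5-11%
Compliant: Yes


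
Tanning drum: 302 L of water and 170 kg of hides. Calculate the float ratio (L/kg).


1.8

Float ratio = water / hide weight
Ratio = 302 / 170 = 1.8


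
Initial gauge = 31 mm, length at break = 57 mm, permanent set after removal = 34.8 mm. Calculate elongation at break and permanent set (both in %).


Elongation at break = (57 - 31) / 31 x 100 = 83.9%
Permanent set = (34.8 - 31) / 31 x 100 = 12.3%


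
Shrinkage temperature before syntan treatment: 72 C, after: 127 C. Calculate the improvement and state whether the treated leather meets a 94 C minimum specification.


Improvement = 55 C
Meets 94 C spec: Yes

Improvement = 127 - 72 = 55 C
Spec check: 127 C >= 94 C? Yes


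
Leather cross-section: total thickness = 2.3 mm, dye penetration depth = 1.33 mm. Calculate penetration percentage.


Penetration% = 1.33 / 2.3 x 100
Penetration = 57.8%


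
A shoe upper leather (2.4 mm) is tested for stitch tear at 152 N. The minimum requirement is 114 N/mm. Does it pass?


STS = 152 / 2.4 = 63.3 N/mm
Minimum required: 114 N/mm
Passes: No


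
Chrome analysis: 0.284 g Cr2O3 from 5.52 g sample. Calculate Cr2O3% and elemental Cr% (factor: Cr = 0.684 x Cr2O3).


Cr2O3% = 0.284 / 5.52 x 100 = 5.14%
Cr% = 5.14 x 0.684 = 3.52%


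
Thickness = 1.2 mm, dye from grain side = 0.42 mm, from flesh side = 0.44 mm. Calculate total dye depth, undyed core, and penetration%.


Total dyed = 0.86 mm
Undyed core = 0.34 mm
Penetration = 71.7%

Total dyed = 0.42 + 0.44 = 0.86 mm
Undyed core = 1.2 - 0.86 = 0.34 mm
Penetration = 0.86 / 1.2 x 100 = 71.7%


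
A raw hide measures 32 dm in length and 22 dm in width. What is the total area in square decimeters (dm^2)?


Area = length x width
Area = 32 x 22 = 704 dm^2


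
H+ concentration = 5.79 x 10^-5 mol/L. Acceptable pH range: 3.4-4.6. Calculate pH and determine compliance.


pH = -log10(5.79 x 10^-5) = 4.24
Range: 3.4 to 4.6
Compliant: Yes


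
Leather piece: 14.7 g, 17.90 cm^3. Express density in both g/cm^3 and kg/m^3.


Density = 14.7 / 17.90 = 0.821 g/cm^3
Convert: 0.821 x 1000 = 821 kg/m^3


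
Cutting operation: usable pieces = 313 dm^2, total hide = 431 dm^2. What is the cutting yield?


Yield = usable / total x 100
Yield = 313 / 431 x 100 = 72.6%


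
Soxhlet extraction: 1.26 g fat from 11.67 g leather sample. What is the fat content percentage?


10.8%

Fat content = 1.26 / 11.67 x 100
Fat = 10.8%


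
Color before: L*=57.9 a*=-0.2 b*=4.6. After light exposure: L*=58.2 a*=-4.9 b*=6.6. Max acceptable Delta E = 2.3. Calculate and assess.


dL = 0.3, da = -4.7, db = 2.0
dE = sqrt((0.3)^2 + (-4.7)^2 + (2.0)^2) = 5.12
Max = 2.3
Passes: No


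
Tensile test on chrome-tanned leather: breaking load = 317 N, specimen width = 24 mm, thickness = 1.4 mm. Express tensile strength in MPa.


Cross-section = 24 x 1.4 = 33.6 mm^2
TS = 317 / 33.6 = 9.43 MPa
(1 N/mm^2 = 1 MPa)


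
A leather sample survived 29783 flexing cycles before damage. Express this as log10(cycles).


4.47

log10(29783) = 4.47


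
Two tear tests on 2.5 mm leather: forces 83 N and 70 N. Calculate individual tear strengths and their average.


Tear 1 = 33.2 N/mm
Tear 2 = 28.0 N/mm
Average = 30.6 N/mm

Tear 1 = 83 / 2.5 = 33.2 N/mm
Tear 2 = 70 / 2.5 = 28.0 N/mm
Average = (33.2 + 28.0) / 2 = 30.6 N/mm


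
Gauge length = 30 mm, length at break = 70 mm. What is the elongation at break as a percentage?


133.3%

Extension = 70 - 30 = 40 mm
Elongation = 40 / 30 x 100 = 133.3%


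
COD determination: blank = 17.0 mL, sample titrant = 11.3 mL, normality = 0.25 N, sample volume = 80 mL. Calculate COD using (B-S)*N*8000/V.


COD = (17.0 - 11.3) x 0.25 x 8000 / 80
COD = 5.7 x 0.25 x 8000 / 80
COD = 142.5 mg/L


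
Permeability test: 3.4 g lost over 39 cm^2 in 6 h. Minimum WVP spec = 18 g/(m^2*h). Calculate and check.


WVP = 145.30 g/(m^2*h)
Meets specification: Yes


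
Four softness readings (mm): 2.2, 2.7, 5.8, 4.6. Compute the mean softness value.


3.83 mm


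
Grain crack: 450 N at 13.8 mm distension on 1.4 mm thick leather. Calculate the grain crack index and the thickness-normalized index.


Crack index = 450 / 13.8 = 32.6 N/mm
Normalized = 32.6 / 1.4 = 23.3 N/mm per mm


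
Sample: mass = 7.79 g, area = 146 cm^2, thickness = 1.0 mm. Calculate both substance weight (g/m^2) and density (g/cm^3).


Substance weight = 533.6 g/m^2
Density = 0.534 g/cm^3


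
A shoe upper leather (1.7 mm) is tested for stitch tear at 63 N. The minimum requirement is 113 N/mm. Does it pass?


STS = 63 / 1.7 = 37.1 N/mm
Minimum required: 113 N/mm
Passes: No


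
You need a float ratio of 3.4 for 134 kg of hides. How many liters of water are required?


455.6 L

Water = hide weight x target ratio
Water = 134 x 3.4 = 455.6 L


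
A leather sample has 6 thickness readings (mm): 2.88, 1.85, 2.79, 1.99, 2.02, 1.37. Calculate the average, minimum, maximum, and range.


Sum = 12.90
Average = 12.90 / 6 = 2.15 mm
Minimum = 1.37 mm
Maximum = 2.88 mm
Range = 2.88 - 1.37 = 1.51 mm


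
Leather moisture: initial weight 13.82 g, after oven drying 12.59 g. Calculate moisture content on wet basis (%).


Moisture = 13.82 - 12.59 = 1.23 g
MC = 1.23 / 13.82 x 100 = 8.9%


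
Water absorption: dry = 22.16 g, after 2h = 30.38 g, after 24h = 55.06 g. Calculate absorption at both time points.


WA (2h) = (30.38 - 22.16) / 22.16 x 100 = 37.1%
WA (24h) = (55.06 - 22.16) / 22.16 x 100 = 148.5%


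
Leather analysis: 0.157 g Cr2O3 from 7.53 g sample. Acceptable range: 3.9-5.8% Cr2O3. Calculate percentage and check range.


Cr2O3% = 0.157 / 7.53 x 100 = 2.08%
Acceptable range: 3.9 to 5.8%
Within range: No


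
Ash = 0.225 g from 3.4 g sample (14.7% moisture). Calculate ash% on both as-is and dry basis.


As-is ash% = 0.225 / 3.4 x 100 = 6.62%
Dry mass = 3.4 x (100 - 14.7) / 100 = 2.9002 g
Dry-basis ash% = 0.225 / 2.9002 x 100 = 7.76%


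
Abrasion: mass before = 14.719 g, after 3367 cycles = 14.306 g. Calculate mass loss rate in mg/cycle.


Mass loss = 14.719 - 14.306 = 0.413 g
Rate = 0.413 / 3367 x 1000 = 0.123 mg/cycle


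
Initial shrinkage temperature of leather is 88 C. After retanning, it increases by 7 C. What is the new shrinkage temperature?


95 C

New Ts = 88 + 7 = 95 C


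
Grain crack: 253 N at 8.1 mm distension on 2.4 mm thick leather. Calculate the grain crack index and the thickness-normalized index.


Crack index = 253 / 8.1 = 31.2 N/mm
Normalized = 31.2 / 2.4 = 13.0 N/mm per mm


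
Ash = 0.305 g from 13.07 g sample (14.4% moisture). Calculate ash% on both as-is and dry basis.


As-is ash = 2.33%
Dry-basis ash = 2.73%

As-is ash% = 0.305 / 13.07 x 100 = 2.33%
Dry mass = 13.07 x (100 - 14.4) / 100 = 11.18792 g
Dry-basis ash% = 0.305 / 11.18792 x 100 = 2.73%


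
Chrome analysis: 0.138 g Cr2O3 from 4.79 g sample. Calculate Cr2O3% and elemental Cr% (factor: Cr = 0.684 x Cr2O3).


Cr2O3% = 0.138 / 4.79 x 100 = 2.88%
Cr% = 2.88 x 0.684 = 1.97%


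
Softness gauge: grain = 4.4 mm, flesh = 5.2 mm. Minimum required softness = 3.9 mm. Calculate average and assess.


Average softness = 4.80 mm
Meets requirement: Yes

Average = (4.4 + 5.2) / 2 = 4.80 mm
Minimum = 3.9 mm
Meets requirement: Yes


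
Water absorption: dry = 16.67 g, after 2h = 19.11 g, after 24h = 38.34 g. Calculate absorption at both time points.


2h absorption = 14.6%
24h absorption = 130.0%

WA (2h) = (19.11 - 16.67) / 16.67 x 100 = 14.6%
WA (24h) = (38.34 - 16.67) / 16.67 x 100 = 130.0%


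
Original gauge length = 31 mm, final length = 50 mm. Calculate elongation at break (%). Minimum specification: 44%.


Extension = 50 - 31 = 19 mm
Elongation = 19 / 31 x 100 = 61.3%
Minimum required: 44%
Meets specification: Yes


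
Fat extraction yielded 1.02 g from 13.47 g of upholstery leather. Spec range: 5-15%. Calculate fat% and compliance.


Fat% = 1.02 / 13.47 x 100 = 7.6%
Spec range: 5-15%
Compliant: Yes


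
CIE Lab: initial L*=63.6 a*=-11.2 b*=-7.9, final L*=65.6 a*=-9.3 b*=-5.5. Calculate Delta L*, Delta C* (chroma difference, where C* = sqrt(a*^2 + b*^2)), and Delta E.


Delta L* = 65.6 - 63.6 = 2.0
C1* = sqrt((-11.2)^2 + (-7.9)^2) = 13.706
C2* = sqrt((-9.3)^2 + (-5.5)^2) = 10.805
Delta C* = 10.805 - 13.706 = -2.90
Delta E = sqrt((2.0)^2 + (1.9)^2 + (2.4)^2) = 3.66


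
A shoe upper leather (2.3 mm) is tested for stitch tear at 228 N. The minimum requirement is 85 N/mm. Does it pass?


STS = 228 / 2.3 = 99.1 N/mm
Minimum required: 85 N/mm
Passes: Yes


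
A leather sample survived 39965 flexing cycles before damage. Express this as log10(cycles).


log10(39965) = 4.60


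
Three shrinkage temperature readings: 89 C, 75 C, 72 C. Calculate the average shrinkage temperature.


Average = (89 + 75 + 72) / 3
Average = 236 / 3 = 78.7 C


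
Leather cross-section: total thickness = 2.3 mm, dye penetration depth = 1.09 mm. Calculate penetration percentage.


47.4%

Penetration% = 1.09 / 2.3 x 100
Penetration = 47.4%


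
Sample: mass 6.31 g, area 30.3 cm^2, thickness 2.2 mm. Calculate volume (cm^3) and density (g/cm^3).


Thickness in cm = 2.2 / 10 = 0.22 cm
Volume = 30.3 x 0.22 = 6.666 cm^3
Density = 6.31 / 6.666 = 0.947 g/cm^3


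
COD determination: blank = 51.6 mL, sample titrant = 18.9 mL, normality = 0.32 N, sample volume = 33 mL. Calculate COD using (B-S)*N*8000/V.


2536.7 mg/L


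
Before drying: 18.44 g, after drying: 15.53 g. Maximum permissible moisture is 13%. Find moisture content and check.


Moisture content = 15.8%
Acceptable: No

MC = (18.44 - 15.53) / 18.44 x 100 = 15.8%
Maximum: 13%
Acceptable: No


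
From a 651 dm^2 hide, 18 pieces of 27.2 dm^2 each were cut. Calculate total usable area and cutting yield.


Usable area = 489.6 dm^2
Yield = 75.2%

Total usable = 18 x 27.2 = 489.6 dm^2
Yield = 489.6 / 651 x 100 = 75.2%


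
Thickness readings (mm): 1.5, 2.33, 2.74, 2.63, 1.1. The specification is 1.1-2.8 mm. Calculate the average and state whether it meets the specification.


Sum = 10.30
Average = 10.30 / 5 = 2.06 mm
Specification range: 1.1 to 2.8 mm
Within spec: Yes


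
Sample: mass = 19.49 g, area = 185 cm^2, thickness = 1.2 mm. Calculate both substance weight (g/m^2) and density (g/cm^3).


Substance weight = 1053.5 g/m^2
Density = 0.878 g/cm^3


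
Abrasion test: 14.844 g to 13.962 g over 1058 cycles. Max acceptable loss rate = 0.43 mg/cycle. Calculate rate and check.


Rate = 0.834 mg/cycle
Passes: No

Loss = 14.844 - 13.962 = 0.882 g
Rate = 0.882 g / 1058 cycles x 1000 = 0.834 mg/cycle
Max = 0.43 mg/cycle
Passes: No


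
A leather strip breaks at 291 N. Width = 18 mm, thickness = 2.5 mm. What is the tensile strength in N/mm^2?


Cross-sectional area = 18 x 2.5 = 45.0 mm^2
Tensile strength = 291 / 45.0 = 6.47 N/mm^2


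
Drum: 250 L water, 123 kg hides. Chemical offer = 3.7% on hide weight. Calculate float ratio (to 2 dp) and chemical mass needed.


Float ratio = 2.03
Chemical needed = 4.551 kg


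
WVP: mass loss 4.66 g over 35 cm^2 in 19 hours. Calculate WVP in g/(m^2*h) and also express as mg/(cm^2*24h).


WVP = 70.08 g/(m^2*h)
Daily rate = 168.18 mg/(cm^2*24h)

WVP = 4.66 / (35 x 19) x 10000 = 70.08 g/(m^2*h)
Mass loss in mg = 4.66 x 1000 = 4660 mg
Per cm^2 per 24h in mg: 4660 x 24 / (35 x 19) = 111840 / 665 = 168.18 mg/(cm^2*24h)


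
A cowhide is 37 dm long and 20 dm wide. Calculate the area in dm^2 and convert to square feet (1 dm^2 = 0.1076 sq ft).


740 dm^2
79.62 sq ft

Area = 37 x 20 = 740 dm^2
Conversion: 740 x 0.1076 = 79.62 sq ft


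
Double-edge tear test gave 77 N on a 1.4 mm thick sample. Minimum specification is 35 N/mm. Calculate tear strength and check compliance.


Tear strength = 55.0 N/mm
Compliant: Yes


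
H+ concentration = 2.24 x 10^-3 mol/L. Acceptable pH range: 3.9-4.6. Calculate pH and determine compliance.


pH = -log10(2.24 x 10^-3) = 2.65
Range: 3.9 to 4.6
Compliant: No


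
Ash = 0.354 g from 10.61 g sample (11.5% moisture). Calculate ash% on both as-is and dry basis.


As-is ash = 3.34%
Dry-basis ash = 3.77%


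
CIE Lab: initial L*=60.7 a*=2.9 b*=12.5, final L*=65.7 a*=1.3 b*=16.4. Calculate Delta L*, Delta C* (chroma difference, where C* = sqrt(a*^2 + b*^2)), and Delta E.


Delta L* = 65.7 - 60.7 = 5.0
C1* = sqrt((2.9)^2 + (12.5)^2) = 12.832
C2* = sqrt((1.3)^2 + (16.4)^2) = 16.451
Delta C* = 16.451 - 12.832 = 3.62
Delta E = sqrt((5.0)^2 + (-1.6)^2 + (3.9)^2) = 6.54


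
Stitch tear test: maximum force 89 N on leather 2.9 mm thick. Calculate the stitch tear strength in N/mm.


Stitch tear strength = force / thickness
STS = 89 / 2.9 = 30.7 N/mm


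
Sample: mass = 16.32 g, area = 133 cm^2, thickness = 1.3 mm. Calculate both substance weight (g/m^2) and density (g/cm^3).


Substance weight = 1227.1 g/m^2
Density = 0.944 g/cm^3


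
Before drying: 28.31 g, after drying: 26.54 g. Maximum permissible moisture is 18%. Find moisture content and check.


Moisture content = 6.3%
Acceptable: Yes

MC = (28.31 - 26.54) / 28.31 x 100 = 6.3%
Maximum: 18%
Acceptable: Yes


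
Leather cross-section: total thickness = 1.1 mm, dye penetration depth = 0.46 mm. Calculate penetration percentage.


Penetration% = 0.46 / 1.1 x 100
Penetration = 41.8%


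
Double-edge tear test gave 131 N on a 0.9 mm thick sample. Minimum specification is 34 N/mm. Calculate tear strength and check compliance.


Tear strength = 145.6 N/mm
Compliant: Yes


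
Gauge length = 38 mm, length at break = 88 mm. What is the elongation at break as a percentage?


Extension = 88 - 38 = 50 mm
Elongation = 50 / 38 x 100 = 131.6%


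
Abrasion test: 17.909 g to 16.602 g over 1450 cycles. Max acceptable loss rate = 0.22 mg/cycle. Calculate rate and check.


Rate = 0.901 mg/cycle
Passes: No

Loss = 17.909 - 16.602 = 1.307 g
Rate = 1.307 g / 1450 cycles x 1000 = 0.901 mg/cycle
Max = 0.22 mg/cycle
Passes: No


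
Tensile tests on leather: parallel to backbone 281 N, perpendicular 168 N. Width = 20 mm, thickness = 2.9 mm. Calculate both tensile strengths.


Area = 20 x 2.9 = 58.0 mm^2
TS (parallel) = 281 / 58.0 = 4.84 N/mm^2
TS (perpendicular) = 168 / 58.0 = 2.90 N/mm^2


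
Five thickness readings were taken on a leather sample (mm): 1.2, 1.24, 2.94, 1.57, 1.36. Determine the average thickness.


Sum = 1.2 + 1.24 + 2.94 + 1.57 + 1.36 = 8.31
Average = 8.31 / 5 = 1.66 mm


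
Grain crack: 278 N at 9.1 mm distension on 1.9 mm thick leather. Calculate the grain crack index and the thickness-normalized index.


Crack index = 30.5 N/mm
Normalized index = 16.1 N/mm per mm


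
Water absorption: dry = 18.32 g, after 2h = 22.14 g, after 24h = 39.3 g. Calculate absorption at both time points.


WA (2h) = (22.14 - 18.32) / 18.32 x 100 = 20.9%
WA (24h) = (39.3 - 18.32) / 18.32 x 100 = 114.5%


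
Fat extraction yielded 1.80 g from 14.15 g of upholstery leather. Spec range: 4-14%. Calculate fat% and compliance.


Fat% = 1.80 / 14.15 x 100 = 12.7%
Spec range: 4-14%
Compliant: Yes


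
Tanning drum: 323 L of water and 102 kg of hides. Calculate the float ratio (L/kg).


Float ratio = water / hide weight
Ratio = 323 / 102 = 3.2


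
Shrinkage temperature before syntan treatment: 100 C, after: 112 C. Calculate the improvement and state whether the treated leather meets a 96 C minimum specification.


Improvement = 112 - 100 = 12 C
Spec check: 112 C >= 96 C? Yes


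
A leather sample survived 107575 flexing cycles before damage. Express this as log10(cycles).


5.03

log10(107575) = 5.03


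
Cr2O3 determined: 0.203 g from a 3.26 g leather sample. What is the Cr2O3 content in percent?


6.23%


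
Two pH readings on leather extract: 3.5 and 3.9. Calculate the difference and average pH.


Difference = |3.5 - 3.9| = 0.4
Average = (3.5 + 3.9) / 2 = 3.70


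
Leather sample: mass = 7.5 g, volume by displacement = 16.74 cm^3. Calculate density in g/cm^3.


0.448 g/cm^3

Density = mass / volume
Density = 7.5 / 16.74 = 0.448 g/cm^3


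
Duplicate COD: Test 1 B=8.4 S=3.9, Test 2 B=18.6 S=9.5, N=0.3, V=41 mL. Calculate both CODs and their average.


COD1 = (8.4 - 3.9) x 0.3 x 8000 / 41 = 263.4 mg/L
COD2 = (18.6 - 9.5) x 0.3 x 8000 / 41 = 532.7 mg/L
Average = (263.4 + 532.7) / 2 = 398.1 mg/L


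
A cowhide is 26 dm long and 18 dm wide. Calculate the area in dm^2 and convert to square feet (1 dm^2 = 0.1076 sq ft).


468 dm^2
50.36 sq ft

Area = 26 x 18 = 468 dm^2
Conversion: 468 x 0.1076 = 50.36 sq ft


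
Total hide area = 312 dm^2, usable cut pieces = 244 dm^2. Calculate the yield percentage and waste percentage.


Yield = 78.2%
Waste = 21.8%

Yield = 244 / 312 x 100 = 78.2%
Waste = 312 - 244 = 68 dm^2
Waste% = 100 - 78.2 = 21.8%


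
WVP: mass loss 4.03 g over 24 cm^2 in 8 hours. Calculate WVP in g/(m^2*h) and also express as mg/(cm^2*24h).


WVP = 209.90 g/(m^2*h)
Daily rate = 503.75 mg/(cm^2*24h)


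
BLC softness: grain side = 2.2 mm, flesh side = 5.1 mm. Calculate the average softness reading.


3.65 mm

Average = (2.2 + 5.1) / 2
Average = 3.65 mm


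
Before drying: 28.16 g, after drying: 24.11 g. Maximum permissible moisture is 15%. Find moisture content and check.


MC = (28.16 - 24.11) / 28.16 x 100 = 14.4%
Maximum: 15%
Acceptable: Yes


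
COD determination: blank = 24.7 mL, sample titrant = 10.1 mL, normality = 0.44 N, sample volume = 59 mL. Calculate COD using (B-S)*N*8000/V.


871.1 mg/L

COD = (24.7 - 10.1) x 0.44 x 8000 / 59
COD = 14.6 x 0.44 x 8000 / 59
COD = 871.1 mg/L


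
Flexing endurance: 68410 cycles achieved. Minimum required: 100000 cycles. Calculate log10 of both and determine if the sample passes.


Achieved: log10 = 4.84
Required: log10 = 5.00
Passes: No

log10(68410) = 4.84
log10(100000) = 5.00
Passes: No


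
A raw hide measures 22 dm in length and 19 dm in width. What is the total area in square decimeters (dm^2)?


418 dm^2


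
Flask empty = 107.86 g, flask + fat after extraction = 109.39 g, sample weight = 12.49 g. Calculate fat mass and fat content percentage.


Fat mass = 1.53 g
Fat content = 12.2%

Fat mass = 109.39 - 107.86 = 1.53 g
Fat% = 1.53 / 12.49 x 100 = 12.2%


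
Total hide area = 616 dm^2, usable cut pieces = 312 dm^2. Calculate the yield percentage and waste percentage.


Yield = 312 / 616 x 100 = 50.6%
Waste = 616 - 312 = 304 dm^2
Waste% = 100 - 50.6 = 49.4%


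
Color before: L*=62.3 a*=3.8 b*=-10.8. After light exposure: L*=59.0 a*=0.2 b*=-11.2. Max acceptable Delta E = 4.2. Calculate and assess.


dL = -3.3, da = -3.6, db = -0.4
dE = sqrt((-3.3)^2 + (-3.6)^2 + (-0.4)^2) = 4.90
Max = 4.2
Passes: No


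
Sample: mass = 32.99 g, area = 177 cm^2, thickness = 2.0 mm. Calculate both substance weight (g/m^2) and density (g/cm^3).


Substance weight = 1863.8 g/m^2
Density = 0.932 g/cm^3


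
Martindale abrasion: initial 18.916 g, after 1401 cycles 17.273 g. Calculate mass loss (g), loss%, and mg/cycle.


Mass loss = 1.643 g
Loss = 8.69%
Rate = 1.173 mg/cycle

Loss = 18.916 - 17.273 = 1.643 g
Loss% = 1.643 / 18.916 x 100 = 8.69%
Rate = 1.643 / 1401 x 1000 = 1.173 mg/cycle


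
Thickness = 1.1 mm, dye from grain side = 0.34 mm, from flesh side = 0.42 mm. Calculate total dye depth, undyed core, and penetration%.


Total dyed = 0.34 + 0.42 = 0.76 mm
Undyed core = 1.1 - 0.76 = 0.34 mm
Penetration = 0.76 / 1.1 x 100 = 69.1%


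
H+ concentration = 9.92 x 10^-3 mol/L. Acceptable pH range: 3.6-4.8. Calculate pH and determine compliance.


pH = -log10(9.92 x 10^-3) = 2.00
Range: 3.6 to 4.8
Compliant: No


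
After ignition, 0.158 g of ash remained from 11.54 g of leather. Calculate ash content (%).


1.37%

Ash% = 0.158 / 11.54 x 100
Ash% = 1.37%


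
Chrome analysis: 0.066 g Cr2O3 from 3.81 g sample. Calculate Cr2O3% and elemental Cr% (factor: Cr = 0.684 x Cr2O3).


Cr2O3 = 1.73%
Cr = 1.18%

Cr2O3% = 0.066 / 3.81 x 100 = 1.73%
Cr% = 1.73 x 0.684 = 1.18%


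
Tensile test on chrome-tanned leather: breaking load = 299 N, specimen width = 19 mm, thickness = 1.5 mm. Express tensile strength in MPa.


Cross-section = 19 x 1.5 = 28.5 mm^2
TS = 299 / 28.5 = 10.49 MPa
(1 N/mm^2 = 1 MPa)


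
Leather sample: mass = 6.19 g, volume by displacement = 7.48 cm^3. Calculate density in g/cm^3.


Density = mass / volume
Density = 6.19 / 7.48 = 0.828 g/cm^3


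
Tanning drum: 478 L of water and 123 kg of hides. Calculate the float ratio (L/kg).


3.9

Float ratio = water / hide weight
Ratio = 478 / 123 = 3.9


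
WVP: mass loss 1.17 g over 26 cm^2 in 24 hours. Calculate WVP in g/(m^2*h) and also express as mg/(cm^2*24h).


WVP = 1.17 / (26 x 24) x 10000 = 18.75 g/(m^2*h)
Mass loss in mg = 1.17 x 1000 = 1170 mg
Per cm^2 per 24h in mg: 1170 x 24 / (26 x 24) = 28080 / 624 = 45.00 mg/(cm^2*24h)


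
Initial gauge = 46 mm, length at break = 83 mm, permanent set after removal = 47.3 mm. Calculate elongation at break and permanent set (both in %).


Elongation at break = 80.4%
Permanent set = 2.8%

Elongation at break = (83 - 46) / 46 x 100 = 80.4%
Permanent set = (47.3 - 46) / 46 x 100 = 2.8%
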